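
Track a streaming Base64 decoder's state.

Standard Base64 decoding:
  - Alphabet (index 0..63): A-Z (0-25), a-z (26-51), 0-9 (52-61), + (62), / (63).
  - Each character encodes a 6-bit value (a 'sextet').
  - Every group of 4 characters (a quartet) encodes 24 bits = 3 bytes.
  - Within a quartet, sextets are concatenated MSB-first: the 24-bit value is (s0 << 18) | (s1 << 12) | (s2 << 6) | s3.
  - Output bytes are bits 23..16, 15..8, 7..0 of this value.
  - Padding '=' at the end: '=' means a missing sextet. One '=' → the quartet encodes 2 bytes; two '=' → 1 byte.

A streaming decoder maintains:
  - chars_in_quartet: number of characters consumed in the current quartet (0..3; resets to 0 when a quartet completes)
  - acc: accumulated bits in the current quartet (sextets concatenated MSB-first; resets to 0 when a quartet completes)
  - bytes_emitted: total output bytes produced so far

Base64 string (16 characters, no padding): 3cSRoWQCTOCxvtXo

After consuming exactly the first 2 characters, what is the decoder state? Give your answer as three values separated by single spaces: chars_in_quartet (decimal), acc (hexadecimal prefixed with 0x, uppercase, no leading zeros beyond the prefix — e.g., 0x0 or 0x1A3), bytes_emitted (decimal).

Answer: 2 0xDDC 0

Derivation:
After char 0 ('3'=55): chars_in_quartet=1 acc=0x37 bytes_emitted=0
After char 1 ('c'=28): chars_in_quartet=2 acc=0xDDC bytes_emitted=0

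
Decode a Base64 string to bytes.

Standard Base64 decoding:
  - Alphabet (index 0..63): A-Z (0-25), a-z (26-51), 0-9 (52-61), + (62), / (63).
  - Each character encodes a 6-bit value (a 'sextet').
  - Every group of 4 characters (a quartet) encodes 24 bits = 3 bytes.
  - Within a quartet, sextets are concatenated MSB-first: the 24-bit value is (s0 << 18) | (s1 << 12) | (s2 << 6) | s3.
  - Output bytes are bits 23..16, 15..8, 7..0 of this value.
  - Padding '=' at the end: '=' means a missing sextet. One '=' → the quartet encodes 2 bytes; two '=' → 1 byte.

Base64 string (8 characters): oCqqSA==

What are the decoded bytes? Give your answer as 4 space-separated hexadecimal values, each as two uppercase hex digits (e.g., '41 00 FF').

Answer: A0 2A AA 48

Derivation:
After char 0 ('o'=40): chars_in_quartet=1 acc=0x28 bytes_emitted=0
After char 1 ('C'=2): chars_in_quartet=2 acc=0xA02 bytes_emitted=0
After char 2 ('q'=42): chars_in_quartet=3 acc=0x280AA bytes_emitted=0
After char 3 ('q'=42): chars_in_quartet=4 acc=0xA02AAA -> emit A0 2A AA, reset; bytes_emitted=3
After char 4 ('S'=18): chars_in_quartet=1 acc=0x12 bytes_emitted=3
After char 5 ('A'=0): chars_in_quartet=2 acc=0x480 bytes_emitted=3
Padding '==': partial quartet acc=0x480 -> emit 48; bytes_emitted=4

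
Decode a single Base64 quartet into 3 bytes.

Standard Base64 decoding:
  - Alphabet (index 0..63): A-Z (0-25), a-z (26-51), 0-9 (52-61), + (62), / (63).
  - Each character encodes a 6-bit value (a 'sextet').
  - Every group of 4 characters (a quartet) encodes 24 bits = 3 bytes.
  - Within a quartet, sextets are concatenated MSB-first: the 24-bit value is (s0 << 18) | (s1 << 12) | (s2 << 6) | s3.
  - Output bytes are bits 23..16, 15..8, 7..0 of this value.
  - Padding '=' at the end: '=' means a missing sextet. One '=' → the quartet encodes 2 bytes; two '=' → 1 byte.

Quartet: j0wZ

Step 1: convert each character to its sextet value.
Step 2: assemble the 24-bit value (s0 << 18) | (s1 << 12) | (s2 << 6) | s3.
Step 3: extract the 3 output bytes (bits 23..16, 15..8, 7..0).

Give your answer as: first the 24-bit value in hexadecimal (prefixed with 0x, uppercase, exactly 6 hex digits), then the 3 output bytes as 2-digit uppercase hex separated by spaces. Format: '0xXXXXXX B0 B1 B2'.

Answer: 0x8F4C19 8F 4C 19

Derivation:
Sextets: j=35, 0=52, w=48, Z=25
24-bit: (35<<18) | (52<<12) | (48<<6) | 25
      = 0x8C0000 | 0x034000 | 0x000C00 | 0x000019
      = 0x8F4C19
Bytes: (v>>16)&0xFF=8F, (v>>8)&0xFF=4C, v&0xFF=19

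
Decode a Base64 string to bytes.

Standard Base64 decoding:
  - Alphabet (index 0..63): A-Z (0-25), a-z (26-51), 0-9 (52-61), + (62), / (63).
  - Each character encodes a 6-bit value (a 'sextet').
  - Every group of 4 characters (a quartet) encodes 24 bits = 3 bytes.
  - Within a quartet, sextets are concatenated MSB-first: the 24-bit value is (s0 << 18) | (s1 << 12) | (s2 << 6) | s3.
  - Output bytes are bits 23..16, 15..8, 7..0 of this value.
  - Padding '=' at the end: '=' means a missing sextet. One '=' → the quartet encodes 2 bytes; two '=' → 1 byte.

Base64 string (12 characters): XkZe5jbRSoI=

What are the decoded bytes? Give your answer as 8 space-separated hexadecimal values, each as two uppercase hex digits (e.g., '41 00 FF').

Answer: 5E 46 5E E6 36 D1 4A 82

Derivation:
After char 0 ('X'=23): chars_in_quartet=1 acc=0x17 bytes_emitted=0
After char 1 ('k'=36): chars_in_quartet=2 acc=0x5E4 bytes_emitted=0
After char 2 ('Z'=25): chars_in_quartet=3 acc=0x17919 bytes_emitted=0
After char 3 ('e'=30): chars_in_quartet=4 acc=0x5E465E -> emit 5E 46 5E, reset; bytes_emitted=3
After char 4 ('5'=57): chars_in_quartet=1 acc=0x39 bytes_emitted=3
After char 5 ('j'=35): chars_in_quartet=2 acc=0xE63 bytes_emitted=3
After char 6 ('b'=27): chars_in_quartet=3 acc=0x398DB bytes_emitted=3
After char 7 ('R'=17): chars_in_quartet=4 acc=0xE636D1 -> emit E6 36 D1, reset; bytes_emitted=6
After char 8 ('S'=18): chars_in_quartet=1 acc=0x12 bytes_emitted=6
After char 9 ('o'=40): chars_in_quartet=2 acc=0x4A8 bytes_emitted=6
After char 10 ('I'=8): chars_in_quartet=3 acc=0x12A08 bytes_emitted=6
Padding '=': partial quartet acc=0x12A08 -> emit 4A 82; bytes_emitted=8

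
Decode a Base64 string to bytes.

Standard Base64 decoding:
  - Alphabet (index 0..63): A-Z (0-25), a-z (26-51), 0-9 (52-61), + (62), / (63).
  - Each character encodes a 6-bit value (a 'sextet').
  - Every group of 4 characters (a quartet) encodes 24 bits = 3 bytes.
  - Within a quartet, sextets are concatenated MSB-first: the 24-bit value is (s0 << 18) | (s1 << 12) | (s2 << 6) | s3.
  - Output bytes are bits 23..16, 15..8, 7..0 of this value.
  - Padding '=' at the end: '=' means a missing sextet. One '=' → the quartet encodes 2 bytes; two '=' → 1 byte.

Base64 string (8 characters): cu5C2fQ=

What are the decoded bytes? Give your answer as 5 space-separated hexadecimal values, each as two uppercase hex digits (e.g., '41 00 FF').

After char 0 ('c'=28): chars_in_quartet=1 acc=0x1C bytes_emitted=0
After char 1 ('u'=46): chars_in_quartet=2 acc=0x72E bytes_emitted=0
After char 2 ('5'=57): chars_in_quartet=3 acc=0x1CBB9 bytes_emitted=0
After char 3 ('C'=2): chars_in_quartet=4 acc=0x72EE42 -> emit 72 EE 42, reset; bytes_emitted=3
After char 4 ('2'=54): chars_in_quartet=1 acc=0x36 bytes_emitted=3
After char 5 ('f'=31): chars_in_quartet=2 acc=0xD9F bytes_emitted=3
After char 6 ('Q'=16): chars_in_quartet=3 acc=0x367D0 bytes_emitted=3
Padding '=': partial quartet acc=0x367D0 -> emit D9 F4; bytes_emitted=5

Answer: 72 EE 42 D9 F4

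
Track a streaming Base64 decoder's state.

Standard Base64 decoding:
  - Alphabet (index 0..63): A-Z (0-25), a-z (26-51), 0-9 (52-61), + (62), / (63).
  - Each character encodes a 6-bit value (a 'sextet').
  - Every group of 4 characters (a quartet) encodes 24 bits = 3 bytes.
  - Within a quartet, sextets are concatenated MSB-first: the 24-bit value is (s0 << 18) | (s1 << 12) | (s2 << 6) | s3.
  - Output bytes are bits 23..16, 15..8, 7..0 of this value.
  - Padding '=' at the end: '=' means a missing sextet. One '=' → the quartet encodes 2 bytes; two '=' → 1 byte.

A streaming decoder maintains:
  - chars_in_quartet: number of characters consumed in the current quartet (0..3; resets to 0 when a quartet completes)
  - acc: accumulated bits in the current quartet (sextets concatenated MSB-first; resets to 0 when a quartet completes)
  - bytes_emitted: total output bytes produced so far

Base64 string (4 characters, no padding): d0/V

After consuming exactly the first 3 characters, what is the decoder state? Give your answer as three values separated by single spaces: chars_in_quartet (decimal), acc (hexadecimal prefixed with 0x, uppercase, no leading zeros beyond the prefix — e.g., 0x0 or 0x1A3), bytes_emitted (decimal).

Answer: 3 0x1DD3F 0

Derivation:
After char 0 ('d'=29): chars_in_quartet=1 acc=0x1D bytes_emitted=0
After char 1 ('0'=52): chars_in_quartet=2 acc=0x774 bytes_emitted=0
After char 2 ('/'=63): chars_in_quartet=3 acc=0x1DD3F bytes_emitted=0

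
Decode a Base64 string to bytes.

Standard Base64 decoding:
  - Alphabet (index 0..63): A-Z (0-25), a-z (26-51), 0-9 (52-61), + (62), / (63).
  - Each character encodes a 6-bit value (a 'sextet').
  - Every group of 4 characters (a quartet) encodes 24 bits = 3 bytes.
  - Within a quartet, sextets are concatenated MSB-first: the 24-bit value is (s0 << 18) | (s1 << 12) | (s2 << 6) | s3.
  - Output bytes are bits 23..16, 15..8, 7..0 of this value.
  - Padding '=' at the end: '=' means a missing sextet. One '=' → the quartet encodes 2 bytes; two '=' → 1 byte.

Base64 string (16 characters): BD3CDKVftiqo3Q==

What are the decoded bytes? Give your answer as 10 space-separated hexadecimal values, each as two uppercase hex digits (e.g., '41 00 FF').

Answer: 04 3D C2 0C A5 5F B6 2A A8 DD

Derivation:
After char 0 ('B'=1): chars_in_quartet=1 acc=0x1 bytes_emitted=0
After char 1 ('D'=3): chars_in_quartet=2 acc=0x43 bytes_emitted=0
After char 2 ('3'=55): chars_in_quartet=3 acc=0x10F7 bytes_emitted=0
After char 3 ('C'=2): chars_in_quartet=4 acc=0x43DC2 -> emit 04 3D C2, reset; bytes_emitted=3
After char 4 ('D'=3): chars_in_quartet=1 acc=0x3 bytes_emitted=3
After char 5 ('K'=10): chars_in_quartet=2 acc=0xCA bytes_emitted=3
After char 6 ('V'=21): chars_in_quartet=3 acc=0x3295 bytes_emitted=3
After char 7 ('f'=31): chars_in_quartet=4 acc=0xCA55F -> emit 0C A5 5F, reset; bytes_emitted=6
After char 8 ('t'=45): chars_in_quartet=1 acc=0x2D bytes_emitted=6
After char 9 ('i'=34): chars_in_quartet=2 acc=0xB62 bytes_emitted=6
After char 10 ('q'=42): chars_in_quartet=3 acc=0x2D8AA bytes_emitted=6
After char 11 ('o'=40): chars_in_quartet=4 acc=0xB62AA8 -> emit B6 2A A8, reset; bytes_emitted=9
After char 12 ('3'=55): chars_in_quartet=1 acc=0x37 bytes_emitted=9
After char 13 ('Q'=16): chars_in_quartet=2 acc=0xDD0 bytes_emitted=9
Padding '==': partial quartet acc=0xDD0 -> emit DD; bytes_emitted=10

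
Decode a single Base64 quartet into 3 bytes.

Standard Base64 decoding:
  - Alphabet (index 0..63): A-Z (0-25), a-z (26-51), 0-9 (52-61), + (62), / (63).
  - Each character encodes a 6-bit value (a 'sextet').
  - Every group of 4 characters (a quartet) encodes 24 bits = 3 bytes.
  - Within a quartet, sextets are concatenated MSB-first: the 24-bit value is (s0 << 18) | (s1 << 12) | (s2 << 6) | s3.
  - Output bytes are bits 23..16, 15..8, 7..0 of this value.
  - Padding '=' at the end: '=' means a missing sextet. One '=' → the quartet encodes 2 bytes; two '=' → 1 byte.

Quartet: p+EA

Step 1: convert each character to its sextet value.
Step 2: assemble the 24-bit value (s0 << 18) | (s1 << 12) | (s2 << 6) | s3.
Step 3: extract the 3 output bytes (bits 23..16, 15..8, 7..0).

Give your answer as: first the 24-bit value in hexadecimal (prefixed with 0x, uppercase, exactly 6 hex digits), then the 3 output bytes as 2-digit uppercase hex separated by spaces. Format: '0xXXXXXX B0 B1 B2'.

Answer: 0xA7E100 A7 E1 00

Derivation:
Sextets: p=41, +=62, E=4, A=0
24-bit: (41<<18) | (62<<12) | (4<<6) | 0
      = 0xA40000 | 0x03E000 | 0x000100 | 0x000000
      = 0xA7E100
Bytes: (v>>16)&0xFF=A7, (v>>8)&0xFF=E1, v&0xFF=00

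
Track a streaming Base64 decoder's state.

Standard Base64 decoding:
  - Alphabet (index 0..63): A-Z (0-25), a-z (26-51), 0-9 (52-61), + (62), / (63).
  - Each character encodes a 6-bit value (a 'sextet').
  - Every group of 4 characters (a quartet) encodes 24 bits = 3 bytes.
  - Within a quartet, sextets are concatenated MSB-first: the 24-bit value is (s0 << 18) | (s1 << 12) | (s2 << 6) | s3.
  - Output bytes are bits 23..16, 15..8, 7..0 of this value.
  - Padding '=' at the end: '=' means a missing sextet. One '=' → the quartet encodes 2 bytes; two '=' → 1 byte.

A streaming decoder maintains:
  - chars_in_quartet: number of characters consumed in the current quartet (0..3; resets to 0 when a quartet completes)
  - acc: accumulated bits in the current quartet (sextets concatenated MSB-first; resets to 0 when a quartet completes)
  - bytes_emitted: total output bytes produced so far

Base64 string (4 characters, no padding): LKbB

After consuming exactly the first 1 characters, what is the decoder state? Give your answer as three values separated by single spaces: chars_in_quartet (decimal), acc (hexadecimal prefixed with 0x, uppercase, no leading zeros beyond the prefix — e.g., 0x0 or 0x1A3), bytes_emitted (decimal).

After char 0 ('L'=11): chars_in_quartet=1 acc=0xB bytes_emitted=0

Answer: 1 0xB 0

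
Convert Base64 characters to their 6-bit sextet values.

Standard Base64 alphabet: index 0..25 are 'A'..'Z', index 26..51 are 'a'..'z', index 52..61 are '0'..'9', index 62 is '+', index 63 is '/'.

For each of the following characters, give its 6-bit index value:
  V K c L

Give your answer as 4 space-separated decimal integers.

'V': A..Z range, ord('V') − ord('A') = 21
'K': A..Z range, ord('K') − ord('A') = 10
'c': a..z range, 26 + ord('c') − ord('a') = 28
'L': A..Z range, ord('L') − ord('A') = 11

Answer: 21 10 28 11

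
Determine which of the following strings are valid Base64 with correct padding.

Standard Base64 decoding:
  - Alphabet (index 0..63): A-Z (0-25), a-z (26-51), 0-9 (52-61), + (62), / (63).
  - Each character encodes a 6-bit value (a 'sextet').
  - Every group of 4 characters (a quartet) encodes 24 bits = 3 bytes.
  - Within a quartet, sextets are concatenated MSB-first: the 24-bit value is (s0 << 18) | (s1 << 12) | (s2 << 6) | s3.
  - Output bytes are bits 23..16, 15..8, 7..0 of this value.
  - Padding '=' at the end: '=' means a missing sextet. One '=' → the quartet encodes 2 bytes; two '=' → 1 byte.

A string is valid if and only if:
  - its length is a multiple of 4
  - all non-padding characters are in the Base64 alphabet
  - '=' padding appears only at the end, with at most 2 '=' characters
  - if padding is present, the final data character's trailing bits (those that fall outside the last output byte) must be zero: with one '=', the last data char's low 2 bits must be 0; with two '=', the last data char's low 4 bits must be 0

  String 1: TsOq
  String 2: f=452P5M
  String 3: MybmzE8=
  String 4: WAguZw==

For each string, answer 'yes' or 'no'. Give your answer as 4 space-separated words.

Answer: yes no yes yes

Derivation:
String 1: 'TsOq' → valid
String 2: 'f=452P5M' → invalid (bad char(s): ['=']; '=' in middle)
String 3: 'MybmzE8=' → valid
String 4: 'WAguZw==' → valid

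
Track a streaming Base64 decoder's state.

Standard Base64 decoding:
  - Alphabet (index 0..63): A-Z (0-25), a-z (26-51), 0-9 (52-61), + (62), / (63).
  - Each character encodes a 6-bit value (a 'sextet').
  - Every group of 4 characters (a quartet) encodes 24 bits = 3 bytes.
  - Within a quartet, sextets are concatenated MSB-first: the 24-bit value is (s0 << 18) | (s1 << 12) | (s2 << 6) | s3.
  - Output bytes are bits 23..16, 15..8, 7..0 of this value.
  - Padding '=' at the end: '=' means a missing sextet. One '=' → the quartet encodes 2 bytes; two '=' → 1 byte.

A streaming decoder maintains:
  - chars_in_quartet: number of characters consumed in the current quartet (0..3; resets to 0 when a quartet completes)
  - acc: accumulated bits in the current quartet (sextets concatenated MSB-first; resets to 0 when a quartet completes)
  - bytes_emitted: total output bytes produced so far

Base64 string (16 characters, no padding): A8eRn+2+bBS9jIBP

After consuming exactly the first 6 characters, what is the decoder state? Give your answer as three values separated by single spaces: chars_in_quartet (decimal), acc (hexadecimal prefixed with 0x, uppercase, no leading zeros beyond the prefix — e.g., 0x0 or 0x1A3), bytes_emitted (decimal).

After char 0 ('A'=0): chars_in_quartet=1 acc=0x0 bytes_emitted=0
After char 1 ('8'=60): chars_in_quartet=2 acc=0x3C bytes_emitted=0
After char 2 ('e'=30): chars_in_quartet=3 acc=0xF1E bytes_emitted=0
After char 3 ('R'=17): chars_in_quartet=4 acc=0x3C791 -> emit 03 C7 91, reset; bytes_emitted=3
After char 4 ('n'=39): chars_in_quartet=1 acc=0x27 bytes_emitted=3
After char 5 ('+'=62): chars_in_quartet=2 acc=0x9FE bytes_emitted=3

Answer: 2 0x9FE 3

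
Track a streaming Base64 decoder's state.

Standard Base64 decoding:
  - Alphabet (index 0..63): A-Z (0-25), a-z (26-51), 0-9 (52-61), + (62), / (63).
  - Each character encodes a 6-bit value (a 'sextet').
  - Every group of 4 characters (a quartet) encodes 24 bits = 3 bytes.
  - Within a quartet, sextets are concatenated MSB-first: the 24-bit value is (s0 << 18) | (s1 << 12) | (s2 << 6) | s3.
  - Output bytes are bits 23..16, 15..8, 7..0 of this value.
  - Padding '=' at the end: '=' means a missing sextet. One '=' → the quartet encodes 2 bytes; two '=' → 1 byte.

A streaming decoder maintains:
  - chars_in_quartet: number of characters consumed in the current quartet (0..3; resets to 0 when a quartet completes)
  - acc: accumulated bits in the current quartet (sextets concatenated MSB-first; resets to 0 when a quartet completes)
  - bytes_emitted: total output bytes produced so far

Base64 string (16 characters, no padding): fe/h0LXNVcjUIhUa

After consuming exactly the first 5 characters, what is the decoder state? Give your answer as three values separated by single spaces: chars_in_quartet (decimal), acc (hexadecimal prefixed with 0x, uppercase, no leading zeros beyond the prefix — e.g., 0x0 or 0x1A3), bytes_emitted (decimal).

Answer: 1 0x34 3

Derivation:
After char 0 ('f'=31): chars_in_quartet=1 acc=0x1F bytes_emitted=0
After char 1 ('e'=30): chars_in_quartet=2 acc=0x7DE bytes_emitted=0
After char 2 ('/'=63): chars_in_quartet=3 acc=0x1F7BF bytes_emitted=0
After char 3 ('h'=33): chars_in_quartet=4 acc=0x7DEFE1 -> emit 7D EF E1, reset; bytes_emitted=3
After char 4 ('0'=52): chars_in_quartet=1 acc=0x34 bytes_emitted=3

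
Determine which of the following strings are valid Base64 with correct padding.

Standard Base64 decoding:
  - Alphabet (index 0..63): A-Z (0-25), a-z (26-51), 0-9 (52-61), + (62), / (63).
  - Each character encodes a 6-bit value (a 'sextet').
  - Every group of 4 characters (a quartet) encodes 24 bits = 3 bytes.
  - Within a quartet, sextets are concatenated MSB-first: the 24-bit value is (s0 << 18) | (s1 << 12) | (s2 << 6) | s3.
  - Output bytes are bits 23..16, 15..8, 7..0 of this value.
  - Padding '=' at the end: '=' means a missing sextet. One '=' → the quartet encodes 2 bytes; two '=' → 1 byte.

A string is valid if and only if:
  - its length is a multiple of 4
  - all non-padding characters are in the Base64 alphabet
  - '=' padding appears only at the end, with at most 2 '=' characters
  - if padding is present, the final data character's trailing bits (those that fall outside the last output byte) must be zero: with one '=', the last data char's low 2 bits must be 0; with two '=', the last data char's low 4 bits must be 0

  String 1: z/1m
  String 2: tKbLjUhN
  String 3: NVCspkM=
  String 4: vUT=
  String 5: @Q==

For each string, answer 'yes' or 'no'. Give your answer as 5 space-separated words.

String 1: 'z/1m' → valid
String 2: 'tKbLjUhN' → valid
String 3: 'NVCspkM=' → valid
String 4: 'vUT=' → invalid (bad trailing bits)
String 5: '@Q==' → invalid (bad char(s): ['@'])

Answer: yes yes yes no no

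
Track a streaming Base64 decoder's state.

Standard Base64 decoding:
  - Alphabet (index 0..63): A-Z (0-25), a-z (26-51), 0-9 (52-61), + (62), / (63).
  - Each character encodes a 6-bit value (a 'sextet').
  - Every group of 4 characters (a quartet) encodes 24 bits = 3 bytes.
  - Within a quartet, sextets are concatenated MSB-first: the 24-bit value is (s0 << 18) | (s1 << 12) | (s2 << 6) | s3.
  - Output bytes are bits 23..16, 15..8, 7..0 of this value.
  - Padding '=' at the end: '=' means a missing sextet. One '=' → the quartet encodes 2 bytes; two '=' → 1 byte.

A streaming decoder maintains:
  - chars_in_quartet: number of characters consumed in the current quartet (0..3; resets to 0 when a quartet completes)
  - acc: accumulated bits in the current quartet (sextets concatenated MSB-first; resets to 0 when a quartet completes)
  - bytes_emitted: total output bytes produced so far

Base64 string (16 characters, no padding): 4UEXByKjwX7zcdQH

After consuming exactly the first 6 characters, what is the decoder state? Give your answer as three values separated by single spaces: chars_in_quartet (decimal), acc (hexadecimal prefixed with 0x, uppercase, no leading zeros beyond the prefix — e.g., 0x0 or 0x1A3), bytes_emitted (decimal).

After char 0 ('4'=56): chars_in_quartet=1 acc=0x38 bytes_emitted=0
After char 1 ('U'=20): chars_in_quartet=2 acc=0xE14 bytes_emitted=0
After char 2 ('E'=4): chars_in_quartet=3 acc=0x38504 bytes_emitted=0
After char 3 ('X'=23): chars_in_quartet=4 acc=0xE14117 -> emit E1 41 17, reset; bytes_emitted=3
After char 4 ('B'=1): chars_in_quartet=1 acc=0x1 bytes_emitted=3
After char 5 ('y'=50): chars_in_quartet=2 acc=0x72 bytes_emitted=3

Answer: 2 0x72 3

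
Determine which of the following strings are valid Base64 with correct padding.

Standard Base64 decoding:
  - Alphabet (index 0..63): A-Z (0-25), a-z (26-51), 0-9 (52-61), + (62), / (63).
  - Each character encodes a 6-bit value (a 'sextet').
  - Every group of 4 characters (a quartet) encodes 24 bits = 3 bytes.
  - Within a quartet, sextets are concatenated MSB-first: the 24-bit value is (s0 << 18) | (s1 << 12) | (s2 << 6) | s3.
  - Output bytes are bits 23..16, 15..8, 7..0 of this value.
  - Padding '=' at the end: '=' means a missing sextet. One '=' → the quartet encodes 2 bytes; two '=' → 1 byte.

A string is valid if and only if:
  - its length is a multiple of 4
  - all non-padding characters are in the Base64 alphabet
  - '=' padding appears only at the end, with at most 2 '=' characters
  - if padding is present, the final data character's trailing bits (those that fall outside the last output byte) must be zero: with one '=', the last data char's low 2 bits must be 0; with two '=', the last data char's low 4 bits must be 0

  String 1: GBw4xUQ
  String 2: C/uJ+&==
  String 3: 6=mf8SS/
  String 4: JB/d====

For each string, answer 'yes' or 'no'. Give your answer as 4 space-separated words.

String 1: 'GBw4xUQ' → invalid (len=7 not mult of 4)
String 2: 'C/uJ+&==' → invalid (bad char(s): ['&'])
String 3: '6=mf8SS/' → invalid (bad char(s): ['=']; '=' in middle)
String 4: 'JB/d====' → invalid (4 pad chars (max 2))

Answer: no no no no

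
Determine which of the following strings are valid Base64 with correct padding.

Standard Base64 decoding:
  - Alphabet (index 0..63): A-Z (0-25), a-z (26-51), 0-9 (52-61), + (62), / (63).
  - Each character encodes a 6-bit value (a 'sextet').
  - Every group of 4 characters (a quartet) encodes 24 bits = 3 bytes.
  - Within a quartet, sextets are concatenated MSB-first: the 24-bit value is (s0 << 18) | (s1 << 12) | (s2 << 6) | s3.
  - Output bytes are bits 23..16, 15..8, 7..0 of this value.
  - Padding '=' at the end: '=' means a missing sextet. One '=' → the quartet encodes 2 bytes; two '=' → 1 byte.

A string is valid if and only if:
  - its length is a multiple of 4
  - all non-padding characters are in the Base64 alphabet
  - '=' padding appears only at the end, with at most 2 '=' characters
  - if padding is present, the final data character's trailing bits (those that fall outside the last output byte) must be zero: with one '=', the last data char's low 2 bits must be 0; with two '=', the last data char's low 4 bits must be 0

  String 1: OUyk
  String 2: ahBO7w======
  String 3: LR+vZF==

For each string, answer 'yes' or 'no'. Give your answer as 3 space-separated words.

Answer: yes no no

Derivation:
String 1: 'OUyk' → valid
String 2: 'ahBO7w======' → invalid (6 pad chars (max 2))
String 3: 'LR+vZF==' → invalid (bad trailing bits)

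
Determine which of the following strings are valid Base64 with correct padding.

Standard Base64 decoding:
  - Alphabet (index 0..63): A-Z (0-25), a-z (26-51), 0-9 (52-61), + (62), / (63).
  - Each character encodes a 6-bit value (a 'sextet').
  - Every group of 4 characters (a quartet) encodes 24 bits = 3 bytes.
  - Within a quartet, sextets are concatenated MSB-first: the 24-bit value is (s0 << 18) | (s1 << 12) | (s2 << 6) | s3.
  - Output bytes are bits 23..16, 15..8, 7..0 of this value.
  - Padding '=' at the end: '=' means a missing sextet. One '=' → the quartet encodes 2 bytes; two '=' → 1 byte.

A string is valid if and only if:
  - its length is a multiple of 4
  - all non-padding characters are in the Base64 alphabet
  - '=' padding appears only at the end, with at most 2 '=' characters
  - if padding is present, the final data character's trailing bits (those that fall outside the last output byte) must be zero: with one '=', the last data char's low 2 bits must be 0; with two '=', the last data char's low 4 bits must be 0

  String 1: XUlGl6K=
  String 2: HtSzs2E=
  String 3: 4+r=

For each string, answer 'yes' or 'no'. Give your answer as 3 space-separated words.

String 1: 'XUlGl6K=' → invalid (bad trailing bits)
String 2: 'HtSzs2E=' → valid
String 3: '4+r=' → invalid (bad trailing bits)

Answer: no yes no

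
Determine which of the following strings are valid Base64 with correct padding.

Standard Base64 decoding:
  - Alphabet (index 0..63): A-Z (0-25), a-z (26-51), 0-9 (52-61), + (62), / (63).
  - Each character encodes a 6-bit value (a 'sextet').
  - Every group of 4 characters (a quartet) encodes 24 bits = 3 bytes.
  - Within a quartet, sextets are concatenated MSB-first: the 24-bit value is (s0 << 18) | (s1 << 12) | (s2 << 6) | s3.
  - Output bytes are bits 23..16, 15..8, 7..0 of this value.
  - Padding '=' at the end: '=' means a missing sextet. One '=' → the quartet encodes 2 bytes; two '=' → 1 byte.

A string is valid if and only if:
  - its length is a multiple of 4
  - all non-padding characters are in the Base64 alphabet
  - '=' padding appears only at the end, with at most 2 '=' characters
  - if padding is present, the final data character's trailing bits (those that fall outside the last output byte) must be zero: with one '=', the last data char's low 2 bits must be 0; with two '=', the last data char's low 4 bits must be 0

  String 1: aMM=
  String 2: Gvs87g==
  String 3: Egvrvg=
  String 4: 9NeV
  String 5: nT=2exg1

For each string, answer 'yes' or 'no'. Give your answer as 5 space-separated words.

String 1: 'aMM=' → valid
String 2: 'Gvs87g==' → valid
String 3: 'Egvrvg=' → invalid (len=7 not mult of 4)
String 4: '9NeV' → valid
String 5: 'nT=2exg1' → invalid (bad char(s): ['=']; '=' in middle)

Answer: yes yes no yes no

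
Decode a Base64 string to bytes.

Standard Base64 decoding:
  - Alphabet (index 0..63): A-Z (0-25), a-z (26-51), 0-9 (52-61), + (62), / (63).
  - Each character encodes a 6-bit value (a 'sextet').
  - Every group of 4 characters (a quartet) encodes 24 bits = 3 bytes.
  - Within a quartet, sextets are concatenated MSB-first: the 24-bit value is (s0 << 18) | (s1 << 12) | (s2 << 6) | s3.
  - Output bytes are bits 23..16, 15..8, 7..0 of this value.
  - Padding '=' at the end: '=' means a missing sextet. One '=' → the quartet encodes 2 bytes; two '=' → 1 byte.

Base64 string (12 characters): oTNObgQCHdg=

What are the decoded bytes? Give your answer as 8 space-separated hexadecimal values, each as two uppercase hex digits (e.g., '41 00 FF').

Answer: A1 33 4E 6E 04 02 1D D8

Derivation:
After char 0 ('o'=40): chars_in_quartet=1 acc=0x28 bytes_emitted=0
After char 1 ('T'=19): chars_in_quartet=2 acc=0xA13 bytes_emitted=0
After char 2 ('N'=13): chars_in_quartet=3 acc=0x284CD bytes_emitted=0
After char 3 ('O'=14): chars_in_quartet=4 acc=0xA1334E -> emit A1 33 4E, reset; bytes_emitted=3
After char 4 ('b'=27): chars_in_quartet=1 acc=0x1B bytes_emitted=3
After char 5 ('g'=32): chars_in_quartet=2 acc=0x6E0 bytes_emitted=3
After char 6 ('Q'=16): chars_in_quartet=3 acc=0x1B810 bytes_emitted=3
After char 7 ('C'=2): chars_in_quartet=4 acc=0x6E0402 -> emit 6E 04 02, reset; bytes_emitted=6
After char 8 ('H'=7): chars_in_quartet=1 acc=0x7 bytes_emitted=6
After char 9 ('d'=29): chars_in_quartet=2 acc=0x1DD bytes_emitted=6
After char 10 ('g'=32): chars_in_quartet=3 acc=0x7760 bytes_emitted=6
Padding '=': partial quartet acc=0x7760 -> emit 1D D8; bytes_emitted=8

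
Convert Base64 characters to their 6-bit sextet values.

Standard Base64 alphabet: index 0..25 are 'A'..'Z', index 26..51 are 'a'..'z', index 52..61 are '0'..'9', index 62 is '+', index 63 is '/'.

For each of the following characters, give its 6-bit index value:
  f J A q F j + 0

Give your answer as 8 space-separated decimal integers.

'f': a..z range, 26 + ord('f') − ord('a') = 31
'J': A..Z range, ord('J') − ord('A') = 9
'A': A..Z range, ord('A') − ord('A') = 0
'q': a..z range, 26 + ord('q') − ord('a') = 42
'F': A..Z range, ord('F') − ord('A') = 5
'j': a..z range, 26 + ord('j') − ord('a') = 35
'+': index 62
'0': 0..9 range, 52 + ord('0') − ord('0') = 52

Answer: 31 9 0 42 5 35 62 52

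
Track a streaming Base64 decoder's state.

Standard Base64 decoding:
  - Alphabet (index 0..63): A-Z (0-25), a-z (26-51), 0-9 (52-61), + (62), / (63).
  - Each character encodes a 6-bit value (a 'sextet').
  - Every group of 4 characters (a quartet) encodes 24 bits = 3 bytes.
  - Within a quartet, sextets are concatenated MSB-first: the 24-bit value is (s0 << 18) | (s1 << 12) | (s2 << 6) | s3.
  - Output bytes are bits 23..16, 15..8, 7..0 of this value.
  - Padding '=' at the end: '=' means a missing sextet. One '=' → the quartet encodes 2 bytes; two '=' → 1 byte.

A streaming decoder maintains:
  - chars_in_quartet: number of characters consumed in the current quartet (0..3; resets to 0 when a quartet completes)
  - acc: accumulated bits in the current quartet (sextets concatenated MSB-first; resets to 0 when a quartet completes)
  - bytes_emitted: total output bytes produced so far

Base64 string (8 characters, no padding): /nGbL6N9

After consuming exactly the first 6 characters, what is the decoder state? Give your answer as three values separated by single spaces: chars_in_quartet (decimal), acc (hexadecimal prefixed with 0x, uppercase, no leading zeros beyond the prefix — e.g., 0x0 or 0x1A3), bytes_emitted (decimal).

After char 0 ('/'=63): chars_in_quartet=1 acc=0x3F bytes_emitted=0
After char 1 ('n'=39): chars_in_quartet=2 acc=0xFE7 bytes_emitted=0
After char 2 ('G'=6): chars_in_quartet=3 acc=0x3F9C6 bytes_emitted=0
After char 3 ('b'=27): chars_in_quartet=4 acc=0xFE719B -> emit FE 71 9B, reset; bytes_emitted=3
After char 4 ('L'=11): chars_in_quartet=1 acc=0xB bytes_emitted=3
After char 5 ('6'=58): chars_in_quartet=2 acc=0x2FA bytes_emitted=3

Answer: 2 0x2FA 3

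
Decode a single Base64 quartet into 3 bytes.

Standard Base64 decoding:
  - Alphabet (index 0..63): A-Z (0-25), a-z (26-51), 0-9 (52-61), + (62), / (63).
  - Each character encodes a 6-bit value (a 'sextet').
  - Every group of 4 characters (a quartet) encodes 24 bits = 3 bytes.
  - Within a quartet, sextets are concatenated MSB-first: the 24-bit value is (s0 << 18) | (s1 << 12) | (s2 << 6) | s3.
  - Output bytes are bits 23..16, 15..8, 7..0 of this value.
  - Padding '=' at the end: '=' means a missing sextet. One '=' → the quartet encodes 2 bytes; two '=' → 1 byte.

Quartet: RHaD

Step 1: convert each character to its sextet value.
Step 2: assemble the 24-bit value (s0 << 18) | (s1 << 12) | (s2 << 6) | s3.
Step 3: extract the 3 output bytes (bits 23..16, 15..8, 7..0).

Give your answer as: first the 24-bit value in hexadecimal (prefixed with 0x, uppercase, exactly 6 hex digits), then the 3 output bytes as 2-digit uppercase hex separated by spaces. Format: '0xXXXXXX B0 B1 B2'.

Sextets: R=17, H=7, a=26, D=3
24-bit: (17<<18) | (7<<12) | (26<<6) | 3
      = 0x440000 | 0x007000 | 0x000680 | 0x000003
      = 0x447683
Bytes: (v>>16)&0xFF=44, (v>>8)&0xFF=76, v&0xFF=83

Answer: 0x447683 44 76 83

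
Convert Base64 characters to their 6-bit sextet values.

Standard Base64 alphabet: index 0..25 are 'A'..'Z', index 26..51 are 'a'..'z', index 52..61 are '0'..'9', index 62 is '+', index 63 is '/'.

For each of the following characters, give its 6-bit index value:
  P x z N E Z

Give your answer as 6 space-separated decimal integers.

Answer: 15 49 51 13 4 25

Derivation:
'P': A..Z range, ord('P') − ord('A') = 15
'x': a..z range, 26 + ord('x') − ord('a') = 49
'z': a..z range, 26 + ord('z') − ord('a') = 51
'N': A..Z range, ord('N') − ord('A') = 13
'E': A..Z range, ord('E') − ord('A') = 4
'Z': A..Z range, ord('Z') − ord('A') = 25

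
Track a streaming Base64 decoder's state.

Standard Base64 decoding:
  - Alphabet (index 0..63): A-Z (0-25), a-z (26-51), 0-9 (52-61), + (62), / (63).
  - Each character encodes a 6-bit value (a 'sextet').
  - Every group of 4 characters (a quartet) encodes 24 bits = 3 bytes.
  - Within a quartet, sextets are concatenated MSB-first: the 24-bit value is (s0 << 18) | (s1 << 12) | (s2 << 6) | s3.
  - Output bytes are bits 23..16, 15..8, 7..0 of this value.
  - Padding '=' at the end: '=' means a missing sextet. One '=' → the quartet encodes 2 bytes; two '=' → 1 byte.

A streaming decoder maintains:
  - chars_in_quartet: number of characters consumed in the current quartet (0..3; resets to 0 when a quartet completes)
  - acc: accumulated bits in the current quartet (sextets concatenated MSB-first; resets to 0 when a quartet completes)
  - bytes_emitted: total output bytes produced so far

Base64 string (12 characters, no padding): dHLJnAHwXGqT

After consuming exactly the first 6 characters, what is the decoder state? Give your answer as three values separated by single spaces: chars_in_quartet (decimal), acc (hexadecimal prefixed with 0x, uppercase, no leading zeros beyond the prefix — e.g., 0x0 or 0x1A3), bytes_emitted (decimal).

After char 0 ('d'=29): chars_in_quartet=1 acc=0x1D bytes_emitted=0
After char 1 ('H'=7): chars_in_quartet=2 acc=0x747 bytes_emitted=0
After char 2 ('L'=11): chars_in_quartet=3 acc=0x1D1CB bytes_emitted=0
After char 3 ('J'=9): chars_in_quartet=4 acc=0x7472C9 -> emit 74 72 C9, reset; bytes_emitted=3
After char 4 ('n'=39): chars_in_quartet=1 acc=0x27 bytes_emitted=3
After char 5 ('A'=0): chars_in_quartet=2 acc=0x9C0 bytes_emitted=3

Answer: 2 0x9C0 3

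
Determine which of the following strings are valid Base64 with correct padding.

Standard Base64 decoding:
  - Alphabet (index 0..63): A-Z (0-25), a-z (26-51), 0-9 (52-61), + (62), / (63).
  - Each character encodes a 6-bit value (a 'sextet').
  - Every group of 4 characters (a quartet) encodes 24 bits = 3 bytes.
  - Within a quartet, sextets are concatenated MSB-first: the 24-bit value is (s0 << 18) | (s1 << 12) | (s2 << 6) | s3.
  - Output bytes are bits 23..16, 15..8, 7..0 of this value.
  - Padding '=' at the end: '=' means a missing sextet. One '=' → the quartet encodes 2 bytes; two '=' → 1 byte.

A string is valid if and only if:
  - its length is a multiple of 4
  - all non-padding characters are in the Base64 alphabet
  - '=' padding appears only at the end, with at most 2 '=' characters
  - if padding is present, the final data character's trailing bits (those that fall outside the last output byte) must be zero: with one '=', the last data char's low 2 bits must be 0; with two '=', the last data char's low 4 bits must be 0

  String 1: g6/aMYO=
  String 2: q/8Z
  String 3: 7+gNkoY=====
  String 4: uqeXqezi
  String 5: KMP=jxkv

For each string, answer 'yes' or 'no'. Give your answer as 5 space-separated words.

Answer: no yes no yes no

Derivation:
String 1: 'g6/aMYO=' → invalid (bad trailing bits)
String 2: 'q/8Z' → valid
String 3: '7+gNkoY=====' → invalid (5 pad chars (max 2))
String 4: 'uqeXqezi' → valid
String 5: 'KMP=jxkv' → invalid (bad char(s): ['=']; '=' in middle)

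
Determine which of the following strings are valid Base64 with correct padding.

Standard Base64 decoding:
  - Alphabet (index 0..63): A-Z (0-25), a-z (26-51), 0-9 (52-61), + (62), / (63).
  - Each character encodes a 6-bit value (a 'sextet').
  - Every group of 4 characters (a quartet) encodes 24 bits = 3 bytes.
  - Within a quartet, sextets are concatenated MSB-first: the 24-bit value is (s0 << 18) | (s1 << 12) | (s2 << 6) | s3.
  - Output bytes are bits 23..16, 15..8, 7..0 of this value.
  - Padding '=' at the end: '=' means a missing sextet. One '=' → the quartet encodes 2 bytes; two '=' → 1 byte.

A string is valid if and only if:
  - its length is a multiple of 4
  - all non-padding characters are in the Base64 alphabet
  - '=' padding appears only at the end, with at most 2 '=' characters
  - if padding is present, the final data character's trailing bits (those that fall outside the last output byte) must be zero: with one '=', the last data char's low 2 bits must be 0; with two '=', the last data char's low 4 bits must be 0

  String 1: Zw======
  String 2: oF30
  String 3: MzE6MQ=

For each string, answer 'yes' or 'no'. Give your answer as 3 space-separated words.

Answer: no yes no

Derivation:
String 1: 'Zw======' → invalid (6 pad chars (max 2))
String 2: 'oF30' → valid
String 3: 'MzE6MQ=' → invalid (len=7 not mult of 4)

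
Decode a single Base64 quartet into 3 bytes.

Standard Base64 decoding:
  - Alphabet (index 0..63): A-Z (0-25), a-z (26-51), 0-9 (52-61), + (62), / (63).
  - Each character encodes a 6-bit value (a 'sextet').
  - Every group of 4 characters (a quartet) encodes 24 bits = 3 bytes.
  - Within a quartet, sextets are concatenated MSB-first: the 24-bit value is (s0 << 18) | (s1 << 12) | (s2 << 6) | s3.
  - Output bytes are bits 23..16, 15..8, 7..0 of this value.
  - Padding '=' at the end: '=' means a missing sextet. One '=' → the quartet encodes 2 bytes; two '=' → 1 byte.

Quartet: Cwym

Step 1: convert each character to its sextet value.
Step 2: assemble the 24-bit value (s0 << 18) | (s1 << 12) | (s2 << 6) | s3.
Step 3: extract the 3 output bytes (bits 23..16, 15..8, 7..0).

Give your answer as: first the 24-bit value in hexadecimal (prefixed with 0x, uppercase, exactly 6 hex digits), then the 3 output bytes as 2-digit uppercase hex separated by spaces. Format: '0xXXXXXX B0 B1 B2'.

Sextets: C=2, w=48, y=50, m=38
24-bit: (2<<18) | (48<<12) | (50<<6) | 38
      = 0x080000 | 0x030000 | 0x000C80 | 0x000026
      = 0x0B0CA6
Bytes: (v>>16)&0xFF=0B, (v>>8)&0xFF=0C, v&0xFF=A6

Answer: 0x0B0CA6 0B 0C A6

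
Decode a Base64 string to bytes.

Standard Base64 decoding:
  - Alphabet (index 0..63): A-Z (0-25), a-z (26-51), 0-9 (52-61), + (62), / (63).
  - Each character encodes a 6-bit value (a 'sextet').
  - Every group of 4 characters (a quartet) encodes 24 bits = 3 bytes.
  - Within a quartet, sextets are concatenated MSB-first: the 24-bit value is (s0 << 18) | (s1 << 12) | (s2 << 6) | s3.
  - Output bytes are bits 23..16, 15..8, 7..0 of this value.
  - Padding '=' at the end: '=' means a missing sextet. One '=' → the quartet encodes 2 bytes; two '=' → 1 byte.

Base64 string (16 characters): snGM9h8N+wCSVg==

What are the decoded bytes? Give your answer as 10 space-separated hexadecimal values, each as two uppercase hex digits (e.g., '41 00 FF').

Answer: B2 71 8C F6 1F 0D FB 00 92 56

Derivation:
After char 0 ('s'=44): chars_in_quartet=1 acc=0x2C bytes_emitted=0
After char 1 ('n'=39): chars_in_quartet=2 acc=0xB27 bytes_emitted=0
After char 2 ('G'=6): chars_in_quartet=3 acc=0x2C9C6 bytes_emitted=0
After char 3 ('M'=12): chars_in_quartet=4 acc=0xB2718C -> emit B2 71 8C, reset; bytes_emitted=3
After char 4 ('9'=61): chars_in_quartet=1 acc=0x3D bytes_emitted=3
After char 5 ('h'=33): chars_in_quartet=2 acc=0xF61 bytes_emitted=3
After char 6 ('8'=60): chars_in_quartet=3 acc=0x3D87C bytes_emitted=3
After char 7 ('N'=13): chars_in_quartet=4 acc=0xF61F0D -> emit F6 1F 0D, reset; bytes_emitted=6
After char 8 ('+'=62): chars_in_quartet=1 acc=0x3E bytes_emitted=6
After char 9 ('w'=48): chars_in_quartet=2 acc=0xFB0 bytes_emitted=6
After char 10 ('C'=2): chars_in_quartet=3 acc=0x3EC02 bytes_emitted=6
After char 11 ('S'=18): chars_in_quartet=4 acc=0xFB0092 -> emit FB 00 92, reset; bytes_emitted=9
After char 12 ('V'=21): chars_in_quartet=1 acc=0x15 bytes_emitted=9
After char 13 ('g'=32): chars_in_quartet=2 acc=0x560 bytes_emitted=9
Padding '==': partial quartet acc=0x560 -> emit 56; bytes_emitted=10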